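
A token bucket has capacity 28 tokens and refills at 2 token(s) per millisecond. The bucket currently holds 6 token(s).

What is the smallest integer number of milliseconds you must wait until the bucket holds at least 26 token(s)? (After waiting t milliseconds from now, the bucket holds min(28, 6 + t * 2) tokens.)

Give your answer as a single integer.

Need 6 + t * 2 >= 26, so t >= 20/2.
Smallest integer t = ceil(20/2) = 10.

Answer: 10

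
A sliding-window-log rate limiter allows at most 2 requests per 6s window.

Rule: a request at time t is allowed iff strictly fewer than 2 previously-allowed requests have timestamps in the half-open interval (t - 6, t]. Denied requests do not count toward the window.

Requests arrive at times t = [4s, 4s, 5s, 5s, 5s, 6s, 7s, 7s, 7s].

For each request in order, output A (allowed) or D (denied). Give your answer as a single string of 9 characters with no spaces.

Tracking allowed requests in the window:
  req#1 t=4s: ALLOW
  req#2 t=4s: ALLOW
  req#3 t=5s: DENY
  req#4 t=5s: DENY
  req#5 t=5s: DENY
  req#6 t=6s: DENY
  req#7 t=7s: DENY
  req#8 t=7s: DENY
  req#9 t=7s: DENY

Answer: AADDDDDDD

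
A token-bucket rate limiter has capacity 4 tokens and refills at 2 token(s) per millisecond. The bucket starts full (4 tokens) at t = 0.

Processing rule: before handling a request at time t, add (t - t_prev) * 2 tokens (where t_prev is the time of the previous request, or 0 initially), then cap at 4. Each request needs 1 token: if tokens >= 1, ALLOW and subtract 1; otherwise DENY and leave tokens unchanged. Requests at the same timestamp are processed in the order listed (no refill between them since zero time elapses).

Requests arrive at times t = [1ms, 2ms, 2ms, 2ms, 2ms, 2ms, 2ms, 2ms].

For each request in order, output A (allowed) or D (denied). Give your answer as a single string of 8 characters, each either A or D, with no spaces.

Answer: AAAAADDD

Derivation:
Simulating step by step:
  req#1 t=1ms: ALLOW
  req#2 t=2ms: ALLOW
  req#3 t=2ms: ALLOW
  req#4 t=2ms: ALLOW
  req#5 t=2ms: ALLOW
  req#6 t=2ms: DENY
  req#7 t=2ms: DENY
  req#8 t=2ms: DENY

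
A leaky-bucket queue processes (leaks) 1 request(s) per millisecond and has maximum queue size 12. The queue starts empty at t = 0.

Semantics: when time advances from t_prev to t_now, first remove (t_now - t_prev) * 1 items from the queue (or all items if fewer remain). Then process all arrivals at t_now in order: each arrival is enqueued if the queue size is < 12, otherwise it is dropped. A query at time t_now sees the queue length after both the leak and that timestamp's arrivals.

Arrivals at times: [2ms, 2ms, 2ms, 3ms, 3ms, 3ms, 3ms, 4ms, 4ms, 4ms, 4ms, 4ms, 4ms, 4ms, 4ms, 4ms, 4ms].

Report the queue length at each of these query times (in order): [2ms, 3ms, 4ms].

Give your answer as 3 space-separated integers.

Answer: 3 6 12

Derivation:
Queue lengths at query times:
  query t=2ms: backlog = 3
  query t=3ms: backlog = 6
  query t=4ms: backlog = 12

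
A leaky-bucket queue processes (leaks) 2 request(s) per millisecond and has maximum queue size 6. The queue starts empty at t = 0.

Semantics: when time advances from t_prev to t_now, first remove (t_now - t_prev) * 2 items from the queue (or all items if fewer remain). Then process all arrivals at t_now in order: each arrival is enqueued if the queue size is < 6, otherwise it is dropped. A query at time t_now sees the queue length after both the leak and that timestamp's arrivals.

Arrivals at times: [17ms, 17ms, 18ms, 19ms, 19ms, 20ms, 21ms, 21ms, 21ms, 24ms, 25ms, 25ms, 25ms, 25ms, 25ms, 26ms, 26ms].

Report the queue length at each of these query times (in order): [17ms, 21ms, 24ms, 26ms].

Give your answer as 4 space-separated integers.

Queue lengths at query times:
  query t=17ms: backlog = 2
  query t=21ms: backlog = 3
  query t=24ms: backlog = 1
  query t=26ms: backlog = 5

Answer: 2 3 1 5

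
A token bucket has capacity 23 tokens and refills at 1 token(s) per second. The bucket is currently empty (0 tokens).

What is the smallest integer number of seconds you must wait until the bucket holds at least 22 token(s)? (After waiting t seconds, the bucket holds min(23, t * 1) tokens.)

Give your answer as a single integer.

Answer: 22

Derivation:
Need t * 1 >= 22, so t >= 22/1.
Smallest integer t = ceil(22/1) = 22.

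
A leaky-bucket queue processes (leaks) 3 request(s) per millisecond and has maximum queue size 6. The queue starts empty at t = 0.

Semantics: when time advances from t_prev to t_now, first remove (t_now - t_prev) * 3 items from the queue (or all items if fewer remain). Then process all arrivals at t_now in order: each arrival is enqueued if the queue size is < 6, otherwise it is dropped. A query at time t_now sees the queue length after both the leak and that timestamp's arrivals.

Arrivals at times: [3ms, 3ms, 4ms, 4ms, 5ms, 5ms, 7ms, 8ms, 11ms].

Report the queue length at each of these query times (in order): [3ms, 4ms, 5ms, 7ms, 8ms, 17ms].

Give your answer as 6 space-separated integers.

Answer: 2 2 2 1 1 0

Derivation:
Queue lengths at query times:
  query t=3ms: backlog = 2
  query t=4ms: backlog = 2
  query t=5ms: backlog = 2
  query t=7ms: backlog = 1
  query t=8ms: backlog = 1
  query t=17ms: backlog = 0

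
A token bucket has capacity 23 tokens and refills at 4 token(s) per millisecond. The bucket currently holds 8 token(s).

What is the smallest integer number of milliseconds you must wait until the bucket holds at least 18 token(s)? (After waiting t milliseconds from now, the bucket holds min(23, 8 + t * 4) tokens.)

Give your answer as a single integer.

Need 8 + t * 4 >= 18, so t >= 10/4.
Smallest integer t = ceil(10/4) = 3.

Answer: 3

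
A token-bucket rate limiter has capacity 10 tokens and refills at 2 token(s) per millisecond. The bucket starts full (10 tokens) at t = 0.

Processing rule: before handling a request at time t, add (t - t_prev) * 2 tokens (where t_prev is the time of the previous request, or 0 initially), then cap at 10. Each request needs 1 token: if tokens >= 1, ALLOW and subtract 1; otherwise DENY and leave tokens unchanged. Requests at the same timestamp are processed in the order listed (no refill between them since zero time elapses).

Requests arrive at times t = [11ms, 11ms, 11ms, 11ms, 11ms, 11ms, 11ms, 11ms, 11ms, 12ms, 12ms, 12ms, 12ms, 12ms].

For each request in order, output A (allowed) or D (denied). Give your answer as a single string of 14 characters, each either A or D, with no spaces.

Answer: AAAAAAAAAAAADD

Derivation:
Simulating step by step:
  req#1 t=11ms: ALLOW
  req#2 t=11ms: ALLOW
  req#3 t=11ms: ALLOW
  req#4 t=11ms: ALLOW
  req#5 t=11ms: ALLOW
  req#6 t=11ms: ALLOW
  req#7 t=11ms: ALLOW
  req#8 t=11ms: ALLOW
  req#9 t=11ms: ALLOW
  req#10 t=12ms: ALLOW
  req#11 t=12ms: ALLOW
  req#12 t=12ms: ALLOW
  req#13 t=12ms: DENY
  req#14 t=12ms: DENY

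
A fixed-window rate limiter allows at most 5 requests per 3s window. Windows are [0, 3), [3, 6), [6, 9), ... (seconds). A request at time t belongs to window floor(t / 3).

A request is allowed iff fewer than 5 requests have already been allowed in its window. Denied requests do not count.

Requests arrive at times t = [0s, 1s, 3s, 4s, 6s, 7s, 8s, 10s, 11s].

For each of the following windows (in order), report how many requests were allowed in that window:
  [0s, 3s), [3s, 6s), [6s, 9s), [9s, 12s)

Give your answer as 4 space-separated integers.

Processing requests:
  req#1 t=0s (window 0): ALLOW
  req#2 t=1s (window 0): ALLOW
  req#3 t=3s (window 1): ALLOW
  req#4 t=4s (window 1): ALLOW
  req#5 t=6s (window 2): ALLOW
  req#6 t=7s (window 2): ALLOW
  req#7 t=8s (window 2): ALLOW
  req#8 t=10s (window 3): ALLOW
  req#9 t=11s (window 3): ALLOW

Allowed counts by window: 2 2 3 2

Answer: 2 2 3 2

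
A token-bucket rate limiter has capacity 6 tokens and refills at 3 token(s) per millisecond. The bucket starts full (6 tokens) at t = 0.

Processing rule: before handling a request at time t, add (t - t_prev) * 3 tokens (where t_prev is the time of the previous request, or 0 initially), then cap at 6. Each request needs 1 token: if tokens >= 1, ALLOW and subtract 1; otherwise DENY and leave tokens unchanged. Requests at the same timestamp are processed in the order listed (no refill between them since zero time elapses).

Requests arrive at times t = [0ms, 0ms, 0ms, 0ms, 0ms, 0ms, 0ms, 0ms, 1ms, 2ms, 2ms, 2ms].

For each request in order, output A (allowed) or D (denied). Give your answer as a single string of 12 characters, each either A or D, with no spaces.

Simulating step by step:
  req#1 t=0ms: ALLOW
  req#2 t=0ms: ALLOW
  req#3 t=0ms: ALLOW
  req#4 t=0ms: ALLOW
  req#5 t=0ms: ALLOW
  req#6 t=0ms: ALLOW
  req#7 t=0ms: DENY
  req#8 t=0ms: DENY
  req#9 t=1ms: ALLOW
  req#10 t=2ms: ALLOW
  req#11 t=2ms: ALLOW
  req#12 t=2ms: ALLOW

Answer: AAAAAADDAAAA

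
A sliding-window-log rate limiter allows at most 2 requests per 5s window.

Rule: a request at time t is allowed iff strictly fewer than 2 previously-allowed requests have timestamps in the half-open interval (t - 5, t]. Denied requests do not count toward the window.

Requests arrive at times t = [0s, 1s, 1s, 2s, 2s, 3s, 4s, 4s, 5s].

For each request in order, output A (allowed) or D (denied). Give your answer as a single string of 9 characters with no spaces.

Answer: AADDDDDDA

Derivation:
Tracking allowed requests in the window:
  req#1 t=0s: ALLOW
  req#2 t=1s: ALLOW
  req#3 t=1s: DENY
  req#4 t=2s: DENY
  req#5 t=2s: DENY
  req#6 t=3s: DENY
  req#7 t=4s: DENY
  req#8 t=4s: DENY
  req#9 t=5s: ALLOW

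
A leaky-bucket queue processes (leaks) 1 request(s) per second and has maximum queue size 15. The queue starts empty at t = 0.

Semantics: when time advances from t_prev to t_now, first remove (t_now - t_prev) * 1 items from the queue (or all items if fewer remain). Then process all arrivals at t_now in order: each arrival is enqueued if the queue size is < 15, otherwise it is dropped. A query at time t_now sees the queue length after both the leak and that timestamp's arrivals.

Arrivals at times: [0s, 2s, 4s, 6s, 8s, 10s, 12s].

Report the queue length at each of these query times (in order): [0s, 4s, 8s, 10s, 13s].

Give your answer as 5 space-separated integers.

Queue lengths at query times:
  query t=0s: backlog = 1
  query t=4s: backlog = 1
  query t=8s: backlog = 1
  query t=10s: backlog = 1
  query t=13s: backlog = 0

Answer: 1 1 1 1 0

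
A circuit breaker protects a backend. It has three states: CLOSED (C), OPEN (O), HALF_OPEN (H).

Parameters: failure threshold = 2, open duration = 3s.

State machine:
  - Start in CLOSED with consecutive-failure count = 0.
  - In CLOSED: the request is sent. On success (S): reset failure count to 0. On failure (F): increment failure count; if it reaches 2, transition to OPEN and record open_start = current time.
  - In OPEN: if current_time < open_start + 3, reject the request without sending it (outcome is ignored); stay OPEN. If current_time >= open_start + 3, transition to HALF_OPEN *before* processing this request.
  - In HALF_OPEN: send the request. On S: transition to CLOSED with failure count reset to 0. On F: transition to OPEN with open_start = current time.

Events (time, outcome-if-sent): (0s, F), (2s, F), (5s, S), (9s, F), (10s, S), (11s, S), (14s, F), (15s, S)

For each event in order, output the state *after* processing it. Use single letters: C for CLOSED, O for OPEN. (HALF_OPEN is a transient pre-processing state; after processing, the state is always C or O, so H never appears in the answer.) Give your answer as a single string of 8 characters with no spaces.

State after each event:
  event#1 t=0s outcome=F: state=CLOSED
  event#2 t=2s outcome=F: state=OPEN
  event#3 t=5s outcome=S: state=CLOSED
  event#4 t=9s outcome=F: state=CLOSED
  event#5 t=10s outcome=S: state=CLOSED
  event#6 t=11s outcome=S: state=CLOSED
  event#7 t=14s outcome=F: state=CLOSED
  event#8 t=15s outcome=S: state=CLOSED

Answer: COCCCCCC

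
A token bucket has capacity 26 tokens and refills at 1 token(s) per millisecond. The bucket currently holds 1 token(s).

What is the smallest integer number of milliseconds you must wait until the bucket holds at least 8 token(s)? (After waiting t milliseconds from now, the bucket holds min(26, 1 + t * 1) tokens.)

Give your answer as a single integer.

Need 1 + t * 1 >= 8, so t >= 7/1.
Smallest integer t = ceil(7/1) = 7.

Answer: 7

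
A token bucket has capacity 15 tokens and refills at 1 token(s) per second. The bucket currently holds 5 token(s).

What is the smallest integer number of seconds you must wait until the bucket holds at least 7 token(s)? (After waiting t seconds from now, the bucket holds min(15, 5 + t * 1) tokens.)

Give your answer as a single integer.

Answer: 2

Derivation:
Need 5 + t * 1 >= 7, so t >= 2/1.
Smallest integer t = ceil(2/1) = 2.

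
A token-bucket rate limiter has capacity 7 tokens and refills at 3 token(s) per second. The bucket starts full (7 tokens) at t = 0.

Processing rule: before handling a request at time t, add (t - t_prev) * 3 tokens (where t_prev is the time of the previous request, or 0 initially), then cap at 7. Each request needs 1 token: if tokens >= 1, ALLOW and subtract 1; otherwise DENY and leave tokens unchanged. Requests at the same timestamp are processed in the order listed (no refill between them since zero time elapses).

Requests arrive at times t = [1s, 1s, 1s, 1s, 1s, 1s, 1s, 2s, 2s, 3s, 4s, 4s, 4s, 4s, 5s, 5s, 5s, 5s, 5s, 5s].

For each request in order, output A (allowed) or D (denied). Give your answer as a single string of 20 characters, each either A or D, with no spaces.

Simulating step by step:
  req#1 t=1s: ALLOW
  req#2 t=1s: ALLOW
  req#3 t=1s: ALLOW
  req#4 t=1s: ALLOW
  req#5 t=1s: ALLOW
  req#6 t=1s: ALLOW
  req#7 t=1s: ALLOW
  req#8 t=2s: ALLOW
  req#9 t=2s: ALLOW
  req#10 t=3s: ALLOW
  req#11 t=4s: ALLOW
  req#12 t=4s: ALLOW
  req#13 t=4s: ALLOW
  req#14 t=4s: ALLOW
  req#15 t=5s: ALLOW
  req#16 t=5s: ALLOW
  req#17 t=5s: ALLOW
  req#18 t=5s: ALLOW
  req#19 t=5s: ALLOW
  req#20 t=5s: DENY

Answer: AAAAAAAAAAAAAAAAAAAD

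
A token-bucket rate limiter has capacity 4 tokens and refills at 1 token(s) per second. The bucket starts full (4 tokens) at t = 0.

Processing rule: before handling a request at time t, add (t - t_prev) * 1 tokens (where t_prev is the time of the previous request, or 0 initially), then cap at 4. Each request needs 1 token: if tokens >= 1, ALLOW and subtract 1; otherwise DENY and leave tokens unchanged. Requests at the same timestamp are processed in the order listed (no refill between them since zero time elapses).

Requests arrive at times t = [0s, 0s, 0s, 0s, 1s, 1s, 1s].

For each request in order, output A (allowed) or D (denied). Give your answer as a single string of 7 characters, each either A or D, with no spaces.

Simulating step by step:
  req#1 t=0s: ALLOW
  req#2 t=0s: ALLOW
  req#3 t=0s: ALLOW
  req#4 t=0s: ALLOW
  req#5 t=1s: ALLOW
  req#6 t=1s: DENY
  req#7 t=1s: DENY

Answer: AAAAADD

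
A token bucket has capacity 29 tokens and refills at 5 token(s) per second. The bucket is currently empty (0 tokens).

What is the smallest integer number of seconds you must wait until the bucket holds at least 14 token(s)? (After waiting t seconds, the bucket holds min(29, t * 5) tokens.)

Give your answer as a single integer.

Need t * 5 >= 14, so t >= 14/5.
Smallest integer t = ceil(14/5) = 3.

Answer: 3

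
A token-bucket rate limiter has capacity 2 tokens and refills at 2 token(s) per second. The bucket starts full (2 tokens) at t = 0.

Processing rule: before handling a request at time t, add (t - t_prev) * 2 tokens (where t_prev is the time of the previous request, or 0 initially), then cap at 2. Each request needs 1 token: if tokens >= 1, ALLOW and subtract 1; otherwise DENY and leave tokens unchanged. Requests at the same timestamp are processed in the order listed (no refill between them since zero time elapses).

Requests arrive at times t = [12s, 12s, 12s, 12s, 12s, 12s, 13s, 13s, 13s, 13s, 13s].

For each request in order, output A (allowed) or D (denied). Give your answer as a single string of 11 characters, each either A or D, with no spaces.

Answer: AADDDDAADDD

Derivation:
Simulating step by step:
  req#1 t=12s: ALLOW
  req#2 t=12s: ALLOW
  req#3 t=12s: DENY
  req#4 t=12s: DENY
  req#5 t=12s: DENY
  req#6 t=12s: DENY
  req#7 t=13s: ALLOW
  req#8 t=13s: ALLOW
  req#9 t=13s: DENY
  req#10 t=13s: DENY
  req#11 t=13s: DENY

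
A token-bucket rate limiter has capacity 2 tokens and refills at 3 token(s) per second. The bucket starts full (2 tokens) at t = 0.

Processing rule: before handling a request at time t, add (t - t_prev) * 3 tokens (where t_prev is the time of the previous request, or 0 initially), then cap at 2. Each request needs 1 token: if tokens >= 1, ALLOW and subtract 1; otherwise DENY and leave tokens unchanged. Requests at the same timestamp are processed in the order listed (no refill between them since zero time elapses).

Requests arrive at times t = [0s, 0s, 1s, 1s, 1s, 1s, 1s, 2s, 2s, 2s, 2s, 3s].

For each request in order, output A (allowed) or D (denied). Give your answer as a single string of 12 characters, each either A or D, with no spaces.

Simulating step by step:
  req#1 t=0s: ALLOW
  req#2 t=0s: ALLOW
  req#3 t=1s: ALLOW
  req#4 t=1s: ALLOW
  req#5 t=1s: DENY
  req#6 t=1s: DENY
  req#7 t=1s: DENY
  req#8 t=2s: ALLOW
  req#9 t=2s: ALLOW
  req#10 t=2s: DENY
  req#11 t=2s: DENY
  req#12 t=3s: ALLOW

Answer: AAAADDDAADDA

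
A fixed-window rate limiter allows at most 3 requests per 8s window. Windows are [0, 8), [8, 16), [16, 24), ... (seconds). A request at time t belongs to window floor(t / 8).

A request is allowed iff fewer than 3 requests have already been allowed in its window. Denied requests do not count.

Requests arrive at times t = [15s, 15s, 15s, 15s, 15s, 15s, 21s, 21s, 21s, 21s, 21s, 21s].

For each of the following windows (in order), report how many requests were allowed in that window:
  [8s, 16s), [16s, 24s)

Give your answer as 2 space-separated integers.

Answer: 3 3

Derivation:
Processing requests:
  req#1 t=15s (window 1): ALLOW
  req#2 t=15s (window 1): ALLOW
  req#3 t=15s (window 1): ALLOW
  req#4 t=15s (window 1): DENY
  req#5 t=15s (window 1): DENY
  req#6 t=15s (window 1): DENY
  req#7 t=21s (window 2): ALLOW
  req#8 t=21s (window 2): ALLOW
  req#9 t=21s (window 2): ALLOW
  req#10 t=21s (window 2): DENY
  req#11 t=21s (window 2): DENY
  req#12 t=21s (window 2): DENY

Allowed counts by window: 3 3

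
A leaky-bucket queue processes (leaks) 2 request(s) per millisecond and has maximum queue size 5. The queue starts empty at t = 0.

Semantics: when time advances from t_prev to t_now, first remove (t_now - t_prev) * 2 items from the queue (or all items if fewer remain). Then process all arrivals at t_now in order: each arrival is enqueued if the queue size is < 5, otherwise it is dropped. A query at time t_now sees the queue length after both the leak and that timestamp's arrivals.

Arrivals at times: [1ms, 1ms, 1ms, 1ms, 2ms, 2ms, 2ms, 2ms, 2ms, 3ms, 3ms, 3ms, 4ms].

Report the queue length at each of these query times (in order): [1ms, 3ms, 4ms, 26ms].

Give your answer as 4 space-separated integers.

Answer: 4 5 4 0

Derivation:
Queue lengths at query times:
  query t=1ms: backlog = 4
  query t=3ms: backlog = 5
  query t=4ms: backlog = 4
  query t=26ms: backlog = 0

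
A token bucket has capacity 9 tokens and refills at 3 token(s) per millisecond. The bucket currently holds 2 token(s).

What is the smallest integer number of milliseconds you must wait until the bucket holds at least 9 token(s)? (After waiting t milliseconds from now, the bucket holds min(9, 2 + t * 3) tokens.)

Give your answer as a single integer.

Need 2 + t * 3 >= 9, so t >= 7/3.
Smallest integer t = ceil(7/3) = 3.

Answer: 3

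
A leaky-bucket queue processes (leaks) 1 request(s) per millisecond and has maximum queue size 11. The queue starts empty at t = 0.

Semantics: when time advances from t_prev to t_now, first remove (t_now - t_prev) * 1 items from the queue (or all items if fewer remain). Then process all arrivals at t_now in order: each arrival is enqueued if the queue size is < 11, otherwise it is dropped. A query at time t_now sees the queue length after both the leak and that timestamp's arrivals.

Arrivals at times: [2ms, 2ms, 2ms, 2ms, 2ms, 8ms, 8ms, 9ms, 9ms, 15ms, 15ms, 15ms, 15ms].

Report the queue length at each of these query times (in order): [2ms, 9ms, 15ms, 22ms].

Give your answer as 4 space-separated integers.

Queue lengths at query times:
  query t=2ms: backlog = 5
  query t=9ms: backlog = 3
  query t=15ms: backlog = 4
  query t=22ms: backlog = 0

Answer: 5 3 4 0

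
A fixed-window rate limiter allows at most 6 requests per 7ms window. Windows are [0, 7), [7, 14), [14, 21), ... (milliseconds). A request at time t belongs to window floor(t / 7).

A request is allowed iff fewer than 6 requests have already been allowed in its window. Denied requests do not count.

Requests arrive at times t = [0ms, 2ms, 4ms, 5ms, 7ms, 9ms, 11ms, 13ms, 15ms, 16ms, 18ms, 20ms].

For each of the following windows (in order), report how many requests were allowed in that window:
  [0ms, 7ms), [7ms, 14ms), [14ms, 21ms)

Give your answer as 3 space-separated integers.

Processing requests:
  req#1 t=0ms (window 0): ALLOW
  req#2 t=2ms (window 0): ALLOW
  req#3 t=4ms (window 0): ALLOW
  req#4 t=5ms (window 0): ALLOW
  req#5 t=7ms (window 1): ALLOW
  req#6 t=9ms (window 1): ALLOW
  req#7 t=11ms (window 1): ALLOW
  req#8 t=13ms (window 1): ALLOW
  req#9 t=15ms (window 2): ALLOW
  req#10 t=16ms (window 2): ALLOW
  req#11 t=18ms (window 2): ALLOW
  req#12 t=20ms (window 2): ALLOW

Allowed counts by window: 4 4 4

Answer: 4 4 4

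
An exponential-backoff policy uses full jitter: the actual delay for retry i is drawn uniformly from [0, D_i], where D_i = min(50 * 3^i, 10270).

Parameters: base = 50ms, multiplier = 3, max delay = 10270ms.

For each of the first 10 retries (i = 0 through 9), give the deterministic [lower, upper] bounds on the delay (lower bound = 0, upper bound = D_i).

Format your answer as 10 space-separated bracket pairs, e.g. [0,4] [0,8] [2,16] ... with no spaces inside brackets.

Answer: [0,50] [0,150] [0,450] [0,1350] [0,4050] [0,10270] [0,10270] [0,10270] [0,10270] [0,10270]

Derivation:
Computing bounds per retry:
  i=0: D_i=min(50*3^0,10270)=50, bounds=[0,50]
  i=1: D_i=min(50*3^1,10270)=150, bounds=[0,150]
  i=2: D_i=min(50*3^2,10270)=450, bounds=[0,450]
  i=3: D_i=min(50*3^3,10270)=1350, bounds=[0,1350]
  i=4: D_i=min(50*3^4,10270)=4050, bounds=[0,4050]
  i=5: D_i=min(50*3^5,10270)=10270, bounds=[0,10270]
  i=6: D_i=min(50*3^6,10270)=10270, bounds=[0,10270]
  i=7: D_i=min(50*3^7,10270)=10270, bounds=[0,10270]
  i=8: D_i=min(50*3^8,10270)=10270, bounds=[0,10270]
  i=9: D_i=min(50*3^9,10270)=10270, bounds=[0,10270]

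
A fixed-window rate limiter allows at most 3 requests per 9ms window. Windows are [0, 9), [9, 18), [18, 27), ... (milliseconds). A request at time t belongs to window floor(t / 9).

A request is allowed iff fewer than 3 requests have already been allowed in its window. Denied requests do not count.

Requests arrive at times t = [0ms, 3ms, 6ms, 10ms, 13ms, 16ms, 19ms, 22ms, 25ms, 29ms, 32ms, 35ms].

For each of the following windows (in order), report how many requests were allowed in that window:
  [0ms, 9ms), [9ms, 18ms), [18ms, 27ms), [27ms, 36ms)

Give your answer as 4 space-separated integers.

Processing requests:
  req#1 t=0ms (window 0): ALLOW
  req#2 t=3ms (window 0): ALLOW
  req#3 t=6ms (window 0): ALLOW
  req#4 t=10ms (window 1): ALLOW
  req#5 t=13ms (window 1): ALLOW
  req#6 t=16ms (window 1): ALLOW
  req#7 t=19ms (window 2): ALLOW
  req#8 t=22ms (window 2): ALLOW
  req#9 t=25ms (window 2): ALLOW
  req#10 t=29ms (window 3): ALLOW
  req#11 t=32ms (window 3): ALLOW
  req#12 t=35ms (window 3): ALLOW

Allowed counts by window: 3 3 3 3

Answer: 3 3 3 3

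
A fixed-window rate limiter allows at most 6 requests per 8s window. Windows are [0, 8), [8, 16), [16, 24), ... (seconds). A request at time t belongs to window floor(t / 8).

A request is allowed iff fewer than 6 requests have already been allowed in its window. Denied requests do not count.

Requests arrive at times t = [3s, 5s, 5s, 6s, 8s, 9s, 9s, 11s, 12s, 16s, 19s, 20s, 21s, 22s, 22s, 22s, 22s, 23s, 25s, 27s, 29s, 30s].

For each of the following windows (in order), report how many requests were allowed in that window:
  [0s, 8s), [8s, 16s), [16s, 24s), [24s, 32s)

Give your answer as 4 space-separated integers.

Processing requests:
  req#1 t=3s (window 0): ALLOW
  req#2 t=5s (window 0): ALLOW
  req#3 t=5s (window 0): ALLOW
  req#4 t=6s (window 0): ALLOW
  req#5 t=8s (window 1): ALLOW
  req#6 t=9s (window 1): ALLOW
  req#7 t=9s (window 1): ALLOW
  req#8 t=11s (window 1): ALLOW
  req#9 t=12s (window 1): ALLOW
  req#10 t=16s (window 2): ALLOW
  req#11 t=19s (window 2): ALLOW
  req#12 t=20s (window 2): ALLOW
  req#13 t=21s (window 2): ALLOW
  req#14 t=22s (window 2): ALLOW
  req#15 t=22s (window 2): ALLOW
  req#16 t=22s (window 2): DENY
  req#17 t=22s (window 2): DENY
  req#18 t=23s (window 2): DENY
  req#19 t=25s (window 3): ALLOW
  req#20 t=27s (window 3): ALLOW
  req#21 t=29s (window 3): ALLOW
  req#22 t=30s (window 3): ALLOW

Allowed counts by window: 4 5 6 4

Answer: 4 5 6 4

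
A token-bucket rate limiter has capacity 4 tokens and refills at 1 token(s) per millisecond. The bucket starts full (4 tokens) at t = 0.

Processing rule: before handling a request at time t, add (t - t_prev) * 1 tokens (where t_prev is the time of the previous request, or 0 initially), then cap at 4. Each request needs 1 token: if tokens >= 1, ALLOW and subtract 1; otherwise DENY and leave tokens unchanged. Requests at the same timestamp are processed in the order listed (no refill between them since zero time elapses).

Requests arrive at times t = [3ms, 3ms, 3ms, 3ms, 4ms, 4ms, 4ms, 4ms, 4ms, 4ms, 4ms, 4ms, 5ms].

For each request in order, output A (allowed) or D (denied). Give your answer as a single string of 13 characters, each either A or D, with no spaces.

Simulating step by step:
  req#1 t=3ms: ALLOW
  req#2 t=3ms: ALLOW
  req#3 t=3ms: ALLOW
  req#4 t=3ms: ALLOW
  req#5 t=4ms: ALLOW
  req#6 t=4ms: DENY
  req#7 t=4ms: DENY
  req#8 t=4ms: DENY
  req#9 t=4ms: DENY
  req#10 t=4ms: DENY
  req#11 t=4ms: DENY
  req#12 t=4ms: DENY
  req#13 t=5ms: ALLOW

Answer: AAAAADDDDDDDA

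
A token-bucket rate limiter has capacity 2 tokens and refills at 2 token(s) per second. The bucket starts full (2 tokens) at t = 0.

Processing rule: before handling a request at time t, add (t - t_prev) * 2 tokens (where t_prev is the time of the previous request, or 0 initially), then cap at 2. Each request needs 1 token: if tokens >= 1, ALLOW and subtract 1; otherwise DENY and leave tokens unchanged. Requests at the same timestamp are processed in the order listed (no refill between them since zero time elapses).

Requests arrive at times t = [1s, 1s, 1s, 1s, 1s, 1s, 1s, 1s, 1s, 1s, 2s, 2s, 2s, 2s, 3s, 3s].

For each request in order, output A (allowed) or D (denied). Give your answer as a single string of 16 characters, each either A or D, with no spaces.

Answer: AADDDDDDDDAADDAA

Derivation:
Simulating step by step:
  req#1 t=1s: ALLOW
  req#2 t=1s: ALLOW
  req#3 t=1s: DENY
  req#4 t=1s: DENY
  req#5 t=1s: DENY
  req#6 t=1s: DENY
  req#7 t=1s: DENY
  req#8 t=1s: DENY
  req#9 t=1s: DENY
  req#10 t=1s: DENY
  req#11 t=2s: ALLOW
  req#12 t=2s: ALLOW
  req#13 t=2s: DENY
  req#14 t=2s: DENY
  req#15 t=3s: ALLOW
  req#16 t=3s: ALLOW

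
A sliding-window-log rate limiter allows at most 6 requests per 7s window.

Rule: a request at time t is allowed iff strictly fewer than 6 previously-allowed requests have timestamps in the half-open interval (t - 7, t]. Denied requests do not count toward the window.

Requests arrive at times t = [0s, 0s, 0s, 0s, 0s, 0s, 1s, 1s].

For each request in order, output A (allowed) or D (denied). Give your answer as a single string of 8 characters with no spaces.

Answer: AAAAAADD

Derivation:
Tracking allowed requests in the window:
  req#1 t=0s: ALLOW
  req#2 t=0s: ALLOW
  req#3 t=0s: ALLOW
  req#4 t=0s: ALLOW
  req#5 t=0s: ALLOW
  req#6 t=0s: ALLOW
  req#7 t=1s: DENY
  req#8 t=1s: DENY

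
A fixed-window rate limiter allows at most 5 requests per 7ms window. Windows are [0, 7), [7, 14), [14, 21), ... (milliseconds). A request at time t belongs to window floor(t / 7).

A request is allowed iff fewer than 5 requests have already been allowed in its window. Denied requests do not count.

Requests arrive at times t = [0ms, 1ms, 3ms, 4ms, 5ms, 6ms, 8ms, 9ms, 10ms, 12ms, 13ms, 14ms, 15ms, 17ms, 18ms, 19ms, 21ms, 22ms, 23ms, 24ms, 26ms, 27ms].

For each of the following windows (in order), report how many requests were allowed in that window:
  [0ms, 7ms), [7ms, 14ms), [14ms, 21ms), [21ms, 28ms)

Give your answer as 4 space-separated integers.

Processing requests:
  req#1 t=0ms (window 0): ALLOW
  req#2 t=1ms (window 0): ALLOW
  req#3 t=3ms (window 0): ALLOW
  req#4 t=4ms (window 0): ALLOW
  req#5 t=5ms (window 0): ALLOW
  req#6 t=6ms (window 0): DENY
  req#7 t=8ms (window 1): ALLOW
  req#8 t=9ms (window 1): ALLOW
  req#9 t=10ms (window 1): ALLOW
  req#10 t=12ms (window 1): ALLOW
  req#11 t=13ms (window 1): ALLOW
  req#12 t=14ms (window 2): ALLOW
  req#13 t=15ms (window 2): ALLOW
  req#14 t=17ms (window 2): ALLOW
  req#15 t=18ms (window 2): ALLOW
  req#16 t=19ms (window 2): ALLOW
  req#17 t=21ms (window 3): ALLOW
  req#18 t=22ms (window 3): ALLOW
  req#19 t=23ms (window 3): ALLOW
  req#20 t=24ms (window 3): ALLOW
  req#21 t=26ms (window 3): ALLOW
  req#22 t=27ms (window 3): DENY

Allowed counts by window: 5 5 5 5

Answer: 5 5 5 5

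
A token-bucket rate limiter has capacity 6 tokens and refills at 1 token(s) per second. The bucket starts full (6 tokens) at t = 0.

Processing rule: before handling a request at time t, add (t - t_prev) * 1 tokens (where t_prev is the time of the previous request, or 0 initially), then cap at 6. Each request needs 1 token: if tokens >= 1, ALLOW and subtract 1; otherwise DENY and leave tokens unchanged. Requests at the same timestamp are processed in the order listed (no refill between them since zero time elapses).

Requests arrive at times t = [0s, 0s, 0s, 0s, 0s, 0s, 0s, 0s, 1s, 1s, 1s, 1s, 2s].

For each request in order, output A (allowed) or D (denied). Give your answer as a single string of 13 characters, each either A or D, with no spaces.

Answer: AAAAAADDADDDA

Derivation:
Simulating step by step:
  req#1 t=0s: ALLOW
  req#2 t=0s: ALLOW
  req#3 t=0s: ALLOW
  req#4 t=0s: ALLOW
  req#5 t=0s: ALLOW
  req#6 t=0s: ALLOW
  req#7 t=0s: DENY
  req#8 t=0s: DENY
  req#9 t=1s: ALLOW
  req#10 t=1s: DENY
  req#11 t=1s: DENY
  req#12 t=1s: DENY
  req#13 t=2s: ALLOW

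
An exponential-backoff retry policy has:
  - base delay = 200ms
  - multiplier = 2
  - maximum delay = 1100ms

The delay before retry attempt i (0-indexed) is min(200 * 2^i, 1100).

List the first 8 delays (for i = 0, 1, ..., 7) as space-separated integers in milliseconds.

Answer: 200 400 800 1100 1100 1100 1100 1100

Derivation:
Computing each delay:
  i=0: min(200*2^0, 1100) = 200
  i=1: min(200*2^1, 1100) = 400
  i=2: min(200*2^2, 1100) = 800
  i=3: min(200*2^3, 1100) = 1100
  i=4: min(200*2^4, 1100) = 1100
  i=5: min(200*2^5, 1100) = 1100
  i=6: min(200*2^6, 1100) = 1100
  i=7: min(200*2^7, 1100) = 1100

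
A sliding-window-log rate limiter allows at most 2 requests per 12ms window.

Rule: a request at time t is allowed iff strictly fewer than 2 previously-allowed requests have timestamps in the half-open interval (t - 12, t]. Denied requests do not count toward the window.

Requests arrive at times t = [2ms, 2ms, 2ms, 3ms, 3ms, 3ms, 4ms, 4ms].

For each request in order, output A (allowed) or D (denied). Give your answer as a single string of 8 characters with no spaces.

Tracking allowed requests in the window:
  req#1 t=2ms: ALLOW
  req#2 t=2ms: ALLOW
  req#3 t=2ms: DENY
  req#4 t=3ms: DENY
  req#5 t=3ms: DENY
  req#6 t=3ms: DENY
  req#7 t=4ms: DENY
  req#8 t=4ms: DENY

Answer: AADDDDDD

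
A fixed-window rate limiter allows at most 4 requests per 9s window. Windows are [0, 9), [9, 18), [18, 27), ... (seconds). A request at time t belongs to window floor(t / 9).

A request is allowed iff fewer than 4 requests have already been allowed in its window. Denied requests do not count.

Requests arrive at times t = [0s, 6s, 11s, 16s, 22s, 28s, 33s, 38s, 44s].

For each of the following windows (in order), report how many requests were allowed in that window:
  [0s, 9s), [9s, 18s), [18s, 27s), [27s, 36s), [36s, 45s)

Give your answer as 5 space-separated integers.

Processing requests:
  req#1 t=0s (window 0): ALLOW
  req#2 t=6s (window 0): ALLOW
  req#3 t=11s (window 1): ALLOW
  req#4 t=16s (window 1): ALLOW
  req#5 t=22s (window 2): ALLOW
  req#6 t=28s (window 3): ALLOW
  req#7 t=33s (window 3): ALLOW
  req#8 t=38s (window 4): ALLOW
  req#9 t=44s (window 4): ALLOW

Allowed counts by window: 2 2 1 2 2

Answer: 2 2 1 2 2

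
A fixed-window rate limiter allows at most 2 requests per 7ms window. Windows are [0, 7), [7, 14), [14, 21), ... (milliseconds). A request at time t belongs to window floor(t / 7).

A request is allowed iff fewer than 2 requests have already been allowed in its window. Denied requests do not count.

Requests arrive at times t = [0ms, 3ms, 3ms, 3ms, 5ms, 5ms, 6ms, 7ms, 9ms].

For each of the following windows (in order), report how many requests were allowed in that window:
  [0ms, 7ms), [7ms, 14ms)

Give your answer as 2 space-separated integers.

Processing requests:
  req#1 t=0ms (window 0): ALLOW
  req#2 t=3ms (window 0): ALLOW
  req#3 t=3ms (window 0): DENY
  req#4 t=3ms (window 0): DENY
  req#5 t=5ms (window 0): DENY
  req#6 t=5ms (window 0): DENY
  req#7 t=6ms (window 0): DENY
  req#8 t=7ms (window 1): ALLOW
  req#9 t=9ms (window 1): ALLOW

Allowed counts by window: 2 2

Answer: 2 2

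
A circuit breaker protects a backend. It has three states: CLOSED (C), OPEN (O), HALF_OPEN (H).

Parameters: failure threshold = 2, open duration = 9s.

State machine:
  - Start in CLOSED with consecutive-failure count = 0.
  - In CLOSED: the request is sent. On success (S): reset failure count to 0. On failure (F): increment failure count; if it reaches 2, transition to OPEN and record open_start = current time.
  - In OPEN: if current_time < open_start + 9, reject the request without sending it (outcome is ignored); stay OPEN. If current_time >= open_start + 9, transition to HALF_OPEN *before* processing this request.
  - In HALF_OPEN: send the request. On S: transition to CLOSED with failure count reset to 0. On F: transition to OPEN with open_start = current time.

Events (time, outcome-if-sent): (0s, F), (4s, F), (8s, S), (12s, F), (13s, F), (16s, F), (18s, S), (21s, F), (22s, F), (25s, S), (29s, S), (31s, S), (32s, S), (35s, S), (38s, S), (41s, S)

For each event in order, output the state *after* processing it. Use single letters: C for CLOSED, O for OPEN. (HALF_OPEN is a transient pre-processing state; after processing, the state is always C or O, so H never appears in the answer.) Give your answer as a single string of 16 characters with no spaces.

Answer: COOOOOOOOOOCCCCC

Derivation:
State after each event:
  event#1 t=0s outcome=F: state=CLOSED
  event#2 t=4s outcome=F: state=OPEN
  event#3 t=8s outcome=S: state=OPEN
  event#4 t=12s outcome=F: state=OPEN
  event#5 t=13s outcome=F: state=OPEN
  event#6 t=16s outcome=F: state=OPEN
  event#7 t=18s outcome=S: state=OPEN
  event#8 t=21s outcome=F: state=OPEN
  event#9 t=22s outcome=F: state=OPEN
  event#10 t=25s outcome=S: state=OPEN
  event#11 t=29s outcome=S: state=OPEN
  event#12 t=31s outcome=S: state=CLOSED
  event#13 t=32s outcome=S: state=CLOSED
  event#14 t=35s outcome=S: state=CLOSED
  event#15 t=38s outcome=S: state=CLOSED
  event#16 t=41s outcome=S: state=CLOSED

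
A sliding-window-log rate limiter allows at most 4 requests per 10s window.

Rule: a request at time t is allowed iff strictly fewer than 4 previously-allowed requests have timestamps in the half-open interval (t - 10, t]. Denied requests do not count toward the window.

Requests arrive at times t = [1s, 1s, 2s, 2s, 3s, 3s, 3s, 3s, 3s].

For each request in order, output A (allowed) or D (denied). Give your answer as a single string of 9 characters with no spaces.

Tracking allowed requests in the window:
  req#1 t=1s: ALLOW
  req#2 t=1s: ALLOW
  req#3 t=2s: ALLOW
  req#4 t=2s: ALLOW
  req#5 t=3s: DENY
  req#6 t=3s: DENY
  req#7 t=3s: DENY
  req#8 t=3s: DENY
  req#9 t=3s: DENY

Answer: AAAADDDDD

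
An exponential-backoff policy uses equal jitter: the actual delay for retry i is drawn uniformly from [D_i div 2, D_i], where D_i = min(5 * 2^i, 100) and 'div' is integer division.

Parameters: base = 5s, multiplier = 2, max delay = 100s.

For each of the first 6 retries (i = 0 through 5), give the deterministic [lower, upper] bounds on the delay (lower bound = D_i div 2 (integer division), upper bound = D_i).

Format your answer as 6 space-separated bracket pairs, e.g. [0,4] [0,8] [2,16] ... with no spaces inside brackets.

Answer: [2,5] [5,10] [10,20] [20,40] [40,80] [50,100]

Derivation:
Computing bounds per retry:
  i=0: D_i=min(5*2^0,100)=5, bounds=[2,5]
  i=1: D_i=min(5*2^1,100)=10, bounds=[5,10]
  i=2: D_i=min(5*2^2,100)=20, bounds=[10,20]
  i=3: D_i=min(5*2^3,100)=40, bounds=[20,40]
  i=4: D_i=min(5*2^4,100)=80, bounds=[40,80]
  i=5: D_i=min(5*2^5,100)=100, bounds=[50,100]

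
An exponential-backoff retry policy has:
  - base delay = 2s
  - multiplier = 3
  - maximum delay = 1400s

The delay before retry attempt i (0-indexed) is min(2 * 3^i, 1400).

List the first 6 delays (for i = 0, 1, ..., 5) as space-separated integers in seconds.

Computing each delay:
  i=0: min(2*3^0, 1400) = 2
  i=1: min(2*3^1, 1400) = 6
  i=2: min(2*3^2, 1400) = 18
  i=3: min(2*3^3, 1400) = 54
  i=4: min(2*3^4, 1400) = 162
  i=5: min(2*3^5, 1400) = 486

Answer: 2 6 18 54 162 486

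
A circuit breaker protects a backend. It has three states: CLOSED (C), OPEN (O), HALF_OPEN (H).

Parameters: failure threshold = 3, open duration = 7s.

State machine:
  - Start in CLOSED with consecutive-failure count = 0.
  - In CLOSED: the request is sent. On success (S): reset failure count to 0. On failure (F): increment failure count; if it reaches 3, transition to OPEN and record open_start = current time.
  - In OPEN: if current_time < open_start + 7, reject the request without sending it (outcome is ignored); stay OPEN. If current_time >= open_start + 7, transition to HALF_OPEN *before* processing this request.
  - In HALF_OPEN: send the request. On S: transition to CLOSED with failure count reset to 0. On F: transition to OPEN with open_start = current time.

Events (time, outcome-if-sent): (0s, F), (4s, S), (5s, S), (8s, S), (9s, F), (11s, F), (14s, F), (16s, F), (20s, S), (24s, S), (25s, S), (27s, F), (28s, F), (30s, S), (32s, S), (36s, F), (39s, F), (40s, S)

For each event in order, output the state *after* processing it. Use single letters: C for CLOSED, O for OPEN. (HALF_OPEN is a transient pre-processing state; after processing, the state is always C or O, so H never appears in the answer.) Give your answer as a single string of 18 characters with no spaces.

State after each event:
  event#1 t=0s outcome=F: state=CLOSED
  event#2 t=4s outcome=S: state=CLOSED
  event#3 t=5s outcome=S: state=CLOSED
  event#4 t=8s outcome=S: state=CLOSED
  event#5 t=9s outcome=F: state=CLOSED
  event#6 t=11s outcome=F: state=CLOSED
  event#7 t=14s outcome=F: state=OPEN
  event#8 t=16s outcome=F: state=OPEN
  event#9 t=20s outcome=S: state=OPEN
  event#10 t=24s outcome=S: state=CLOSED
  event#11 t=25s outcome=S: state=CLOSED
  event#12 t=27s outcome=F: state=CLOSED
  event#13 t=28s outcome=F: state=CLOSED
  event#14 t=30s outcome=S: state=CLOSED
  event#15 t=32s outcome=S: state=CLOSED
  event#16 t=36s outcome=F: state=CLOSED
  event#17 t=39s outcome=F: state=CLOSED
  event#18 t=40s outcome=S: state=CLOSED

Answer: CCCCCCOOOCCCCCCCCC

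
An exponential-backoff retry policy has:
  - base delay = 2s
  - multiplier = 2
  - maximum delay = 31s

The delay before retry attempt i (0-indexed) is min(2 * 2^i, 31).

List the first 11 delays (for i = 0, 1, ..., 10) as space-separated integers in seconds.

Computing each delay:
  i=0: min(2*2^0, 31) = 2
  i=1: min(2*2^1, 31) = 4
  i=2: min(2*2^2, 31) = 8
  i=3: min(2*2^3, 31) = 16
  i=4: min(2*2^4, 31) = 31
  i=5: min(2*2^5, 31) = 31
  i=6: min(2*2^6, 31) = 31
  i=7: min(2*2^7, 31) = 31
  i=8: min(2*2^8, 31) = 31
  i=9: min(2*2^9, 31) = 31
  i=10: min(2*2^10, 31) = 31

Answer: 2 4 8 16 31 31 31 31 31 31 31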